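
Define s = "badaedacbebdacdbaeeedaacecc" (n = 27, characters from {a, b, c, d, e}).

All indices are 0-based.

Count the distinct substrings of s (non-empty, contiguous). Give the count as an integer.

rank→(start, suffix):
  0 → (21, 'aacecc')
  1 → (6, 'acbebdacdbaeeedaacecc')
  2 → (12, 'acdbaeeedaacecc')
  3 → (22, 'acecc')
  4 → (1, 'adaedacbebdacdbaeeedaacecc')
  5 → (3, 'aedacbebdacdbaeeedaacecc')
  6 → (16, 'aeeedaacecc')
  7 → (0, 'badaedacbebdacdbaeeedaacecc')
  8 → (15, 'baeeedaacecc')
  9 → (10, 'bdacdbaeeedaacecc')
  10 → (8, 'bebdacdbaeeedaacecc')
  11 → (26, 'c')
  12 → (7, 'cbebdacdbaeeedaacecc')
  13 → (25, 'cc')
  14 → (13, 'cdbaeeedaacecc')
  15 → (23, 'cecc')
  16 → (20, 'daacecc')
  17 → (5, 'dacbebdacdbaeeedaacecc')
  18 → (11, 'dacdbaeeedaacecc')
  19 → (2, 'daedacbebdacdbaeeedaacecc')
  20 → (14, 'dbaeeedaacecc')
  21 → (9, 'ebdacdbaeeedaacecc')
  22 → (24, 'ecc')
  23 → (19, 'edaacecc')
  24 → (4, 'edacbebdacdbaeeedaacecc')
  25 → (18, 'eedaacecc')
  26 → (17, 'eeedaacecc')

SA = [21, 6, 12, 22, 1, 3, 16, 0, 15, 10, 8, 26, 7, 25, 13, 23, 20, 5, 11, 2, 14, 9, 24, 19, 4, 18, 17]
[i] adj suffixes → lcp
  [1] 21/6 → 1 ('a')
  [2] 6/12 → 2 ('ac')
  [3] 12/22 → 2 ('ac')
  [4] 22/1 → 1 ('a')
  [5] 1/3 → 1 ('a')
  [6] 3/16 → 2 ('ae')
  [7] 16/0 → 0 ('')
  [8] 0/15 → 2 ('ba')
  [9] 15/10 → 1 ('b')
  [10] 10/8 → 1 ('b')
  [11] 8/26 → 0 ('')
  [12] 26/7 → 1 ('c')
  [13] 7/25 → 1 ('c')
  [14] 25/13 → 1 ('c')
  [15] 13/23 → 1 ('c')
  [16] 23/20 → 0 ('')
  [17] 20/5 → 2 ('da')
  [18] 5/11 → 3 ('dac')
  [19] 11/2 → 2 ('da')
  [20] 2/14 → 1 ('d')
  [21] 14/9 → 0 ('')
  [22] 9/24 → 1 ('e')
  [23] 24/19 → 1 ('e')
  [24] 19/4 → 3 ('eda')
  [25] 4/18 → 1 ('e')
  [26] 18/17 → 2 ('ee')

n(n+1)/2 = 27·28/2 = 378
Σ LCP = 0 + 1 + 2 + 2 + 1 + 1 + 2 + 0 + 2 + 1 + 1 + 0 + 1 + 1 + 1 + 1 + 0 + 2 + 3 + 2 + 1 + 0 + 1 + 1 + 3 + 1 + 2 = 33
distinct = 378 − 33 = 345

345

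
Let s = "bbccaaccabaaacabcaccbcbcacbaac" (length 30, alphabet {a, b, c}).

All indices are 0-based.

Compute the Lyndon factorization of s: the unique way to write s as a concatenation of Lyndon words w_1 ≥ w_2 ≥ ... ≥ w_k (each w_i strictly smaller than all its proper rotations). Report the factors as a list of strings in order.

emit factor 1: 'bbcc' (i=0, period=4)
emit factor 2: 'aaccab' (i=4, period=6)
emit factor 3: 'aaacabcaccbcbcacbaac' (i=10, period=20)

["bbcc", "aaccab", "aaacabcaccbcbcacbaac"]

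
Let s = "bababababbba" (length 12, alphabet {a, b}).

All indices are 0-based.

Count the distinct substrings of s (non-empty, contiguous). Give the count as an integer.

45

sorted suffixes:
  #0 SA[0]=11  'a'
  #1 SA[1]=1  'ababababbba'
  #2 SA[2]=3  'abababbba'
  #3 SA[3]=5  'ababbba'
  #4 SA[4]=7  'abbba'
  #5 SA[5]=10  'ba'
  #6 SA[6]=0  'bababababbba'
  #7 SA[7]=2  'babababbba'
  #8 SA[8]=4  'bababbba'
  #9 SA[9]=6  'babbba'
  #10 SA[10]=9  'bba'
  #11 SA[11]=8  'bbba'

SA = [11, 1, 3, 5, 7, 10, 0, 2, 4, 6, 9, 8]
rank  pair      lcp
   1  s[11:],s[1:]  1  'a'
   2  s[1:],s[3:]  6  'ababab'
   3  s[3:],s[5:]  4  'abab'
   4  s[5:],s[7:]  2  'ab'
   5  s[7:],s[10:]  0  ''
   6  s[10:],s[0:]  2  'ba'
   7  s[0:],s[2:]  7  'bababab'
   8  s[2:],s[4:]  5  'babab'
   9  s[4:],s[6:]  3  'bab'
  10  s[6:],s[9:]  1  'b'
  11  s[9:],s[8:]  2  'bb'

n(n+1)/2 = 12·13/2 = 78
Σ LCP = 0 + 1 + 6 + 4 + 2 + 0 + 2 + 7 + 5 + 3 + 1 + 2 = 33
distinct = 78 − 33 = 45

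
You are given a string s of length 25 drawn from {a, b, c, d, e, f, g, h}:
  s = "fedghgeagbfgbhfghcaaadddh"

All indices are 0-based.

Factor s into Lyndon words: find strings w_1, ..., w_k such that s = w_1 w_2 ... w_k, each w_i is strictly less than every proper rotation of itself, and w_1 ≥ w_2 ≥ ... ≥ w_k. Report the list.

emit factor 1: 'f' (i=0, period=1)
emit factor 2: 'e' (i=1, period=1)
emit factor 3: 'dghge' (i=2, period=5)
emit factor 4: 'agbfgbhfghc' (i=7, period=11)
emit factor 5: 'aaadddh' (i=18, period=7)

["f", "e", "dghge", "agbfgbhfghc", "aaadddh"]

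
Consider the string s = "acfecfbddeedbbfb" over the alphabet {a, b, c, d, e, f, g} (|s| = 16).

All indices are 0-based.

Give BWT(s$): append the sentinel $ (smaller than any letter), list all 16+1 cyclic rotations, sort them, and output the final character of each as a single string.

b$fdfbeaebdfedbcc

rank  rotation           last
    0  $acfecfbddeedbbfb  b
    1  acfecfbddeedbbfb$  $
    2  b$acfecfbddeedbbf  f
    3  bbfb$acfecfbddeed  d
    4  bddeedbbfb$acfecf  f
    5  bfb$acfecfbddeedb  b
    6  cfbddeedbbfb$acfe  e
    7  cfecfbddeedbbfb$a  a
    8  dbbfb$acfecfbddee  e
    9  ddeedbbfb$acfecfb  b
   10  deedbbfb$acfecfbd  d
   11  ecfbddeedbbfb$acf  f
   12  edbbfb$acfecfbdde  e
   13  eedbbfb$acfecfbdd  d
   14  fb$acfecfbddeedbb  b
   15  fbddeedbbfb$acfec  c
   16  fecfbddeedbbfb$ac  c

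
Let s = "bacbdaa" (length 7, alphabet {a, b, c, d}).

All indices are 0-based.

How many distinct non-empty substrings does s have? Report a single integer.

sorted suffixes:
  #0 SA[0]=6  'a'
  #1 SA[1]=5  'aa'
  #2 SA[2]=1  'acbdaa'
  #3 SA[3]=0  'bacbdaa'
  #4 SA[4]=3  'bdaa'
  #5 SA[5]=2  'cbdaa'
  #6 SA[6]=4  'daa'

SA = [6, 5, 1, 0, 3, 2, 4]
[i] adj suffixes → lcp
  [1] 6/5 → 1 ('a')
  [2] 5/1 → 1 ('a')
  [3] 1/0 → 0 ('')
  [4] 0/3 → 1 ('b')
  [5] 3/2 → 0 ('')
  [6] 2/4 → 0 ('')

n(n+1)/2 = 7·8/2 = 28
Σ LCP = 0 + 1 + 1 + 0 + 1 + 0 + 0 = 3
distinct = 28 − 3 = 25

25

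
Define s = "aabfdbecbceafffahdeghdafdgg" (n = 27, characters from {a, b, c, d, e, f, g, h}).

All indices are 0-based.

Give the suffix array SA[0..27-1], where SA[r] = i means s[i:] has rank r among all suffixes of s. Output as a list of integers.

[0, 1, 22, 11, 15, 8, 5, 2, 7, 9, 21, 4, 17, 24, 10, 6, 18, 14, 3, 23, 13, 12, 26, 25, 19, 20, 16]

rank | idx | suffix
   0 |   0 | aabfdbecbceafffahdeghdafdgg
   1 |   1 | abfdbecbceafffahdeghdafdgg
   2 |  22 | afdgg
   3 |  11 | afffahdeghdafdgg
   4 |  15 | ahdeghdafdgg
   5 |   8 | bceafffahdeghdafdgg
   6 |   5 | becbceafffahdeghdafdgg
   7 |   2 | bfdbecbceafffahdeghdafdgg
   8 |   7 | cbceafffahdeghdafdgg
   9 |   9 | ceafffahdeghdafdgg
  10 |  21 | dafdgg
  11 |   4 | dbecbceafffahdeghdafdgg
  12 |  17 | deghdafdgg
  13 |  24 | dgg
  14 |  10 | eafffahdeghdafdgg
  15 |   6 | ecbceafffahdeghdafdgg
  16 |  18 | eghdafdgg
  17 |  14 | fahdeghdafdgg
  18 |   3 | fdbecbceafffahdeghdafdgg
  19 |  23 | fdgg
  20 |  13 | ffahdeghdafdgg
  21 |  12 | fffahdeghdafdgg
  22 |  26 | g
  23 |  25 | gg
  24 |  19 | ghdafdgg
  25 |  20 | hdafdgg
  26 |  16 | hdeghdafdgg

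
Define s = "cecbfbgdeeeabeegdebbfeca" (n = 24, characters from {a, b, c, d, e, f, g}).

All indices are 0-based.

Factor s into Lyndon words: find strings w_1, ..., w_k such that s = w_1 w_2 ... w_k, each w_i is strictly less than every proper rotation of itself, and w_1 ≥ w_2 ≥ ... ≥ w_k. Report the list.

emit factor 1: 'ce' (i=0, period=2)
emit factor 2: 'c' (i=2, period=1)
emit factor 3: 'bfbgdeee' (i=3, period=8)
emit factor 4: 'abeegdebbfec' (i=11, period=12)
emit factor 5: 'a' (i=23, period=1)

["ce", "c", "bfbgdeee", "abeegdebbfec", "a"]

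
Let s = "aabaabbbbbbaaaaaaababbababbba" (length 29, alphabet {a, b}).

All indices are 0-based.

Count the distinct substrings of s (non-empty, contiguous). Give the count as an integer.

rank | idx | suffix
   0 |  28 | a
   1 |  11 | aaaaaaababbababbba
   2 |  12 | aaaaaababbababbba
   3 |  13 | aaaaababbababbba
   4 |  14 | aaaababbababbba
   5 |  15 | aaababbababbba
   6 |   0 | aabaabbbbbbaaaaaaababbababbba
   7 |  16 | aababbababbba
   8 |   3 | aabbbbbbaaaaaaababbababbba
   9 |   1 | abaabbbbbbaaaaaaababbababbba
  10 |  17 | ababbababbba
  11 |  22 | ababbba
  12 |  19 | abbababbba
  13 |  24 | abbba
  14 |   4 | abbbbbbaaaaaaababbababbba
  15 |  27 | ba
  16 |  10 | baaaaaaababbababbba
  17 |   2 | baabbbbbbaaaaaaababbababbba
  18 |  21 | bababbba
  19 |  18 | babbababbba
  20 |  23 | babbba
  21 |  26 | bba
  22 |   9 | bbaaaaaaababbababbba
  23 |  20 | bbababbba
  24 |  25 | bbba
  25 |   8 | bbbaaaaaaababbababbba
  26 |   7 | bbbbaaaaaaababbababbba
  27 |   6 | bbbbbaaaaaaababbababbba
  28 |   5 | bbbbbbaaaaaaababbababbba

SA = [28, 11, 12, 13, 14, 15, 0, 16, 3, 1, 17, 22, 19, 24, 4, 27, 10, 2, 21, 18, 23, 26, 9, 20, 25, 8, 7, 6, 5]
i: (SA[i-1],SA[i]) lcp shared
  1: (28,11) 1 'a'
  2: (11,12) 6 'aaaaaa'
  3: (12,13) 5 'aaaaa'
  4: (13,14) 4 'aaaa'
  5: (14,15) 3 'aaa'
  6: (15,0) 2 'aa'
  7: (0,16) 4 'aaba'
  8: (16,3) 3 'aab'
  9: (3,1) 1 'a'
  10: (1,17) 3 'aba'
  11: (17,22) 5 'ababb'
  12: (22,19) 2 'ab'
  13: (19,24) 3 'abb'
  14: (24,4) 4 'abbb'
  15: (4,27) 0 ''
  16: (27,10) 2 'ba'
  17: (10,2) 3 'baa'
  18: (2,21) 2 'ba'
  19: (21,18) 3 'bab'
  20: (18,23) 4 'babb'
  21: (23,26) 1 'b'
  22: (26,9) 3 'bba'
  23: (9,20) 3 'bba'
  24: (20,25) 2 'bb'
  25: (25,8) 4 'bbba'
  26: (8,7) 3 'bbb'
  27: (7,6) 4 'bbbb'
  28: (6,5) 5 'bbbbb'

n(n+1)/2 = 29·30/2 = 435
Σ LCP = 0 + 1 + 6 + 5 + 4 + 3 + 2 + 4 + 3 + 1 + 3 + 5 + 2 + 3 + 4 + 0 + 2 + 3 + 2 + 3 + 4 + 1 + 3 + 3 + 2 + 4 + 3 + 4 + 5 = 85
distinct = 435 − 85 = 350

350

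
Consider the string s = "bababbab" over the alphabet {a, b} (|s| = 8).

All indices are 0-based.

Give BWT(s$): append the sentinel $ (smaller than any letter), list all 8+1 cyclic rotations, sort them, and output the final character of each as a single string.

bbbbab$aa

rank  rotation   last
    0  $bababbab  b
    1  ab$bababb  b
    2  ababbab$b  b
    3  abbab$bab  b
    4  b$bababba  a
    5  bab$babab  b
    6  bababbab$  $
    7  babbab$ba  a
    8  bbab$baba  a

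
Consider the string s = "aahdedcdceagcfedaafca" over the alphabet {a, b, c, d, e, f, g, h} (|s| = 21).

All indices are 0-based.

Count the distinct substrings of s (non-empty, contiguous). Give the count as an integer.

rank→(start, suffix):
  0 → (20, 'a')
  1 → (16, 'aafca')
  2 → (0, 'aahdedcdceagcfedaafca')
  3 → (17, 'afca')
  4 → (10, 'agcfedaafca')
  5 → (1, 'ahdedcdceagcfedaafca')
  6 → (19, 'ca')
  7 → (6, 'cdceagcfedaafca')
  8 → (8, 'ceagcfedaafca')
  9 → (12, 'cfedaafca')
  10 → (15, 'daafca')
  11 → (5, 'dcdceagcfedaafca')
  12 → (7, 'dceagcfedaafca')
  13 → (3, 'dedcdceagcfedaafca')
  14 → (9, 'eagcfedaafca')
  15 → (14, 'edaafca')
  16 → (4, 'edcdceagcfedaafca')
  17 → (18, 'fca')
  18 → (13, 'fedaafca')
  19 → (11, 'gcfedaafca')
  20 → (2, 'hdedcdceagcfedaafca')

SA = [20, 16, 0, 17, 10, 1, 19, 6, 8, 12, 15, 5, 7, 3, 9, 14, 4, 18, 13, 11, 2]
i: (SA[i-1],SA[i]) lcp shared
  1: (20,16) 1 'a'
  2: (16,0) 2 'aa'
  3: (0,17) 1 'a'
  4: (17,10) 1 'a'
  5: (10,1) 1 'a'
  6: (1,19) 0 ''
  7: (19,6) 1 'c'
  8: (6,8) 1 'c'
  9: (8,12) 1 'c'
  10: (12,15) 0 ''
  11: (15,5) 1 'd'
  12: (5,7) 2 'dc'
  13: (7,3) 1 'd'
  14: (3,9) 0 ''
  15: (9,14) 1 'e'
  16: (14,4) 2 'ed'
  17: (4,18) 0 ''
  18: (18,13) 1 'f'
  19: (13,11) 0 ''
  20: (11,2) 0 ''

n(n+1)/2 = 21·22/2 = 231
Σ LCP = 0 + 1 + 2 + 1 + 1 + 1 + 0 + 1 + 1 + 1 + 0 + 1 + 2 + 1 + 0 + 1 + 2 + 0 + 1 + 0 + 0 = 17
distinct = 231 − 17 = 214

214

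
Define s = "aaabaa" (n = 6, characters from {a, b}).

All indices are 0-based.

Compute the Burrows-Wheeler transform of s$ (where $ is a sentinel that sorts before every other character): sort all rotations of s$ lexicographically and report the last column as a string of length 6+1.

rank  rotation last
    0  $aaabaa  a
    1  a$aaaba  a
    2  aa$aaab  b
    3  aaabaa$  $
    4  aabaa$a  a
    5  abaa$aa  a
    6  baa$aaa  a

aab$aaa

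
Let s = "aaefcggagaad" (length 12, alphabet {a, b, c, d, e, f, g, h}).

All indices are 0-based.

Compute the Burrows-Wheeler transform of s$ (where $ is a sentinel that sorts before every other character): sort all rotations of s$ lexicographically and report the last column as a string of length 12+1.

rank  rotation       last
    0  $aaefcggagaad  d
    1  aad$aaefcggag  g
    2  aaefcggagaad$  $
    3  ad$aaefcggaga  a
    4  aefcggagaad$a  a
    5  agaad$aaefcgg  g
    6  cggagaad$aaef  f
    7  d$aaefcggagaa  a
    8  efcggagaad$aa  a
    9  fcggagaad$aae  e
   10  gaad$aaefcgga  a
   11  gagaad$aaefcg  g
   12  ggagaad$aaefc  c

dg$aagfaaeagc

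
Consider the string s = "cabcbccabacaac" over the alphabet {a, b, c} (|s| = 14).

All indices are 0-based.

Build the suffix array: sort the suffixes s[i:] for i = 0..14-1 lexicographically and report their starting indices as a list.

[11, 7, 1, 12, 9, 8, 2, 4, 13, 10, 6, 0, 3, 5]

sorted suffixes:
  #0 SA[0]=11  'aac'
  #1 SA[1]=7  'abacaac'
  #2 SA[2]=1  'abcbccabacaac'
  #3 SA[3]=12  'ac'
  #4 SA[4]=9  'acaac'
  #5 SA[5]=8  'bacaac'
  #6 SA[6]=2  'bcbccabacaac'
  #7 SA[7]=4  'bccabacaac'
  #8 SA[8]=13  'c'
  #9 SA[9]=10  'caac'
  #10 SA[10]=6  'cabacaac'
  #11 SA[11]=0  'cabcbccabacaac'
  #12 SA[12]=3  'cbccabacaac'
  #13 SA[13]=5  'ccabacaac'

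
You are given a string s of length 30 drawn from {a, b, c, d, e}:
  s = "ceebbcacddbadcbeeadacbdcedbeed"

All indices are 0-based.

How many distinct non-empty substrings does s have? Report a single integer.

rank | idx | suffix
   0 |  19 | acbdcedbeed
   1 |   6 | acddbadcbeeadacbdcedbeed
   2 |  17 | adacbdcedbeed
   3 |  11 | adcbeeadacbdcedbeed
   4 |  10 | badcbeeadacbdcedbeed
   5 |   3 | bbcacddbadcbeeadacbdcedbeed
   6 |   4 | bcacddbadcbeeadacbdcedbeed
   7 |  21 | bdcedbeed
   8 |  14 | beeadacbdcedbeed
   9 |  26 | beed
  10 |   5 | cacddbadcbeeadacbdcedbeed
  11 |  20 | cbdcedbeed
  12 |  13 | cbeeadacbdcedbeed
  13 |   7 | cddbadcbeeadacbdcedbeed
  14 |  23 | cedbeed
  15 |   0 | ceebbcacddbadcbeeadacbdcedbeed
  16 |  29 | d
  17 |  18 | dacbdcedbeed
  18 |   9 | dbadcbeeadacbdcedbeed
  19 |  25 | dbeed
  20 |  12 | dcbeeadacbdcedbeed
  21 |  22 | dcedbeed
  22 |   8 | ddbadcbeeadacbdcedbeed
  23 |  16 | eadacbdcedbeed
  24 |   2 | ebbcacddbadcbeeadacbdcedbeed
  25 |  28 | ed
  26 |  24 | edbeed
  27 |  15 | eeadacbdcedbeed
  28 |   1 | eebbcacddbadcbeeadacbdcedbeed
  29 |  27 | eed

SA = [19, 6, 17, 11, 10, 3, 4, 21, 14, 26, 5, 20, 13, 7, 23, 0, 29, 18, 9, 25, 12, 22, 8, 16, 2, 28, 24, 15, 1, 27]
[i] adj suffixes → lcp
  [1] 19/6 → 2 ('ac')
  [2] 6/17 → 1 ('a')
  [3] 17/11 → 2 ('ad')
  [4] 11/10 → 0 ('')
  [5] 10/3 → 1 ('b')
  [6] 3/4 → 1 ('b')
  [7] 4/21 → 1 ('b')
  [8] 21/14 → 1 ('b')
  [9] 14/26 → 3 ('bee')
  [10] 26/5 → 0 ('')
  [11] 5/20 → 1 ('c')
  [12] 20/13 → 2 ('cb')
  [13] 13/7 → 1 ('c')
  [14] 7/23 → 1 ('c')
  [15] 23/0 → 2 ('ce')
  [16] 0/29 → 0 ('')
  [17] 29/18 → 1 ('d')
  [18] 18/9 → 1 ('d')
  [19] 9/25 → 2 ('db')
  [20] 25/12 → 1 ('d')
  [21] 12/22 → 2 ('dc')
  [22] 22/8 → 1 ('d')
  [23] 8/16 → 0 ('')
  [24] 16/2 → 1 ('e')
  [25] 2/28 → 1 ('e')
  [26] 28/24 → 2 ('ed')
  [27] 24/15 → 1 ('e')
  [28] 15/1 → 2 ('ee')
  [29] 1/27 → 2 ('ee')

n(n+1)/2 = 30·31/2 = 465
Σ LCP = 0 + 2 + 1 + 2 + 0 + 1 + 1 + 1 + 1 + 3 + 0 + 1 + 2 + 1 + 1 + 2 + 0 + 1 + 1 + 2 + 1 + 2 + 1 + 0 + 1 + 1 + 2 + 1 + 2 + 2 = 36
distinct = 465 − 36 = 429

429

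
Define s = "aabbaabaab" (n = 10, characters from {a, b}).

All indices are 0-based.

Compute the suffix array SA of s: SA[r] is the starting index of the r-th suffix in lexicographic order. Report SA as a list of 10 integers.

[7, 4, 0, 8, 5, 1, 9, 6, 3, 2]

sorted suffixes:
  #0 SA[0]=7  'aab'
  #1 SA[1]=4  'aabaab'
  #2 SA[2]=0  'aabbaabaab'
  #3 SA[3]=8  'ab'
  #4 SA[4]=5  'abaab'
  #5 SA[5]=1  'abbaabaab'
  #6 SA[6]=9  'b'
  #7 SA[7]=6  'baab'
  #8 SA[8]=3  'baabaab'
  #9 SA[9]=2  'bbaabaab'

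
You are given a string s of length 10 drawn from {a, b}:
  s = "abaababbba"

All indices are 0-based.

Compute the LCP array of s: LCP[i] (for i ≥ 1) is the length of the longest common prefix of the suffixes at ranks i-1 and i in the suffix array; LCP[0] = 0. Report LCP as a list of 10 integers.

[0, 1, 1, 3, 2, 0, 2, 2, 1, 2]

rank→(start, suffix):
  0 → (9, 'a')
  1 → (2, 'aababbba')
  2 → (0, 'abaababbba')
  3 → (3, 'ababbba')
  4 → (5, 'abbba')
  5 → (8, 'ba')
  6 → (1, 'baababbba')
  7 → (4, 'babbba')
  8 → (7, 'bba')
  9 → (6, 'bbba')

SA = [9, 2, 0, 3, 5, 8, 1, 4, 7, 6]
[i] adj suffixes → lcp
  [1] 9/2 → 1 ('a')
  [2] 2/0 → 1 ('a')
  [3] 0/3 → 3 ('aba')
  [4] 3/5 → 2 ('ab')
  [5] 5/8 → 0 ('')
  [6] 8/1 → 2 ('ba')
  [7] 1/4 → 2 ('ba')
  [8] 4/7 → 1 ('b')
  [9] 7/6 → 2 ('bb')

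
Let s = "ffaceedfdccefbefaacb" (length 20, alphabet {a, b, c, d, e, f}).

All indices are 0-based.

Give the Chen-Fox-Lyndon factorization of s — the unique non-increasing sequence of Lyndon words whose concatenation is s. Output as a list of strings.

["f", "f", "aceedfdccefbef", "aacb"]

emit factor 1: 'f' (i=0, period=1)
emit factor 2: 'f' (i=1, period=1)
emit factor 3: 'aceedfdccefbef' (i=2, period=14)
emit factor 4: 'aacb' (i=16, period=4)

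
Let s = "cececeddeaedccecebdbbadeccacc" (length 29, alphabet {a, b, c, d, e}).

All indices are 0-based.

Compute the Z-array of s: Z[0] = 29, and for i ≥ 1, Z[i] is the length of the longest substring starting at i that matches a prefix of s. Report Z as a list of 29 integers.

Z[0]=29
i=1: i≥r, start 0; Z[1]=0
i=2: i≥r, start 0; Z[2]=4 extend→box=[2,6)
i=3: min(r-i=3, Z[1]=0)=0; Z[3]=0
i=4: min(r-i=2, Z[2]=4)=2; Z[4]=2
i=5: min(r-i=1, Z[3]=0)=0; Z[5]=0
i=6: i≥r, start 0; Z[6]=0
i=7: i≥r, start 0; Z[7]=0
i=8: i≥r, start 0; Z[8]=0
i=9: i≥r, start 0; Z[9]=0
i=10: i≥r, start 0; Z[10]=0
i=11: i≥r, start 0; Z[11]=0
i=12: i≥r, start 0; Z[12]=1 extend→box=[12,13)
i=13: i≥r, start 0; Z[13]=4 extend→box=[13,17)
i=14: min(r-i=3, Z[1]=0)=0; Z[14]=0
i=15: min(r-i=2, Z[2]=4)=2; Z[15]=2
i=16: min(r-i=1, Z[3]=0)=0; Z[16]=0
i=17: i≥r, start 0; Z[17]=0
i=18: i≥r, start 0; Z[18]=0
i=19: i≥r, start 0; Z[19]=0
i=20: i≥r, start 0; Z[20]=0
i=21: i≥r, start 0; Z[21]=0
i=22: i≥r, start 0; Z[22]=0
i=23: i≥r, start 0; Z[23]=0
i=24: i≥r, start 0; Z[24]=1 extend→box=[24,25)
i=25: i≥r, start 0; Z[25]=1 extend→box=[25,26)
i=26: i≥r, start 0; Z[26]=0
i=27: i≥r, start 0; Z[27]=1 extend→box=[27,28)
i=28: i≥r, start 0; Z[28]=1 extend→box=[28,29)

[29, 0, 4, 0, 2, 0, 0, 0, 0, 0, 0, 0, 1, 4, 0, 2, 0, 0, 0, 0, 0, 0, 0, 0, 1, 1, 0, 1, 1]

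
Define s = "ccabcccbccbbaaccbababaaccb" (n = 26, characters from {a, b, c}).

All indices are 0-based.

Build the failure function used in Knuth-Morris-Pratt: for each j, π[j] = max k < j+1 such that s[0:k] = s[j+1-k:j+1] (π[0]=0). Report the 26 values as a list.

π[0] = 0
j=1 s[j]='c': π[1]=1 (border 'c')
j=2 s[j]='a': k: 1→0; π[2]=0 (border '')
j=3 s[j]='b': π[3]=0 (border '')
j=4 s[j]='c': π[4]=1 (border 'c')
j=5 s[j]='c': π[5]=2 (border 'cc')
j=6 s[j]='c': k: 2→1; π[6]=2 (border 'cc')
j=7 s[j]='b': k: 2→1→0; π[7]=0 (border '')
j=8 s[j]='c': π[8]=1 (border 'c')
j=9 s[j]='c': π[9]=2 (border 'cc')
j=10 s[j]='b': k: 2→1→0; π[10]=0 (border '')
j=11 s[j]='b': π[11]=0 (border '')
j=12 s[j]='a': π[12]=0 (border '')
j=13 s[j]='a': π[13]=0 (border '')
j=14 s[j]='c': π[14]=1 (border 'c')
j=15 s[j]='c': π[15]=2 (border 'cc')
j=16 s[j]='b': k: 2→1→0; π[16]=0 (border '')
j=17 s[j]='a': π[17]=0 (border '')
j=18 s[j]='b': π[18]=0 (border '')
j=19 s[j]='a': π[19]=0 (border '')
j=20 s[j]='b': π[20]=0 (border '')
j=21 s[j]='a': π[21]=0 (border '')
j=22 s[j]='a': π[22]=0 (border '')
j=23 s[j]='c': π[23]=1 (border 'c')
j=24 s[j]='c': π[24]=2 (border 'cc')
j=25 s[j]='b': k: 2→1→0; π[25]=0 (border '')

[0, 1, 0, 0, 1, 2, 2, 0, 1, 2, 0, 0, 0, 0, 1, 2, 0, 0, 0, 0, 0, 0, 0, 1, 2, 0]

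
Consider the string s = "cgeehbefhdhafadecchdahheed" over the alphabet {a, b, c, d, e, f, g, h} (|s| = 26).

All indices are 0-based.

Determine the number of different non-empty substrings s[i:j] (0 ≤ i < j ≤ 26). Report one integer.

331

rank | idx | suffix
   0 |  13 | adecchdahheed
   1 |  11 | afadecchdahheed
   2 |  20 | ahheed
   3 |   5 | befhdhafadecchdahheed
   4 |  16 | cchdahheed
   5 |   0 | cgeehbefhdhafadecchdahheed
   6 |  17 | chdahheed
   7 |  25 | d
   8 |  19 | dahheed
   9 |  14 | decchdahheed
  10 |   9 | dhafadecchdahheed
  11 |  15 | ecchdahheed
  12 |  24 | ed
  13 |  23 | eed
  14 |   2 | eehbefhdhafadecchdahheed
  15 |   6 | efhdhafadecchdahheed
  16 |   3 | ehbefhdhafadecchdahheed
  17 |  12 | fadecchdahheed
  18 |   7 | fhdhafadecchdahheed
  19 |   1 | geehbefhdhafadecchdahheed
  20 |  10 | hafadecchdahheed
  21 |   4 | hbefhdhafadecchdahheed
  22 |  18 | hdahheed
  23 |   8 | hdhafadecchdahheed
  24 |  22 | heed
  25 |  21 | hheed

SA = [13, 11, 20, 5, 16, 0, 17, 25, 19, 14, 9, 15, 24, 23, 2, 6, 3, 12, 7, 1, 10, 4, 18, 8, 22, 21]
rank  pair      lcp
   1  s[13:],s[11:]  1  'a'
   2  s[11:],s[20:]  1  'a'
   3  s[20:],s[5:]  0  ''
   4  s[5:],s[16:]  0  ''
   5  s[16:],s[0:]  1  'c'
   6  s[0:],s[17:]  1  'c'
   7  s[17:],s[25:]  0  ''
   8  s[25:],s[19:]  1  'd'
   9  s[19:],s[14:]  1  'd'
  10  s[14:],s[9:]  1  'd'
  11  s[9:],s[15:]  0  ''
  12  s[15:],s[24:]  1  'e'
  13  s[24:],s[23:]  1  'e'
  14  s[23:],s[2:]  2  'ee'
  15  s[2:],s[6:]  1  'e'
  16  s[6:],s[3:]  1  'e'
  17  s[3:],s[12:]  0  ''
  18  s[12:],s[7:]  1  'f'
  19  s[7:],s[1:]  0  ''
  20  s[1:],s[10:]  0  ''
  21  s[10:],s[4:]  1  'h'
  22  s[4:],s[18:]  1  'h'
  23  s[18:],s[8:]  2  'hd'
  24  s[8:],s[22:]  1  'h'
  25  s[22:],s[21:]  1  'h'

n(n+1)/2 = 26·27/2 = 351
Σ LCP = 0 + 1 + 1 + 0 + 0 + 1 + 1 + 0 + 1 + 1 + 1 + 0 + 1 + 1 + 2 + 1 + 1 + 0 + 1 + 0 + 0 + 1 + 1 + 2 + 1 + 1 = 20
distinct = 351 − 20 = 331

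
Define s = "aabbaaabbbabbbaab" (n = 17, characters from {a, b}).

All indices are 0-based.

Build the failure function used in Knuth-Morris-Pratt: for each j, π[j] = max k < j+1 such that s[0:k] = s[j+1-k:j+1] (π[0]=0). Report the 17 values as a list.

π[0] = 0
j=1 s[j]='a': π[1]=1 (border 'a')
j=2 s[j]='b': k: 1→0; π[2]=0 (border '')
j=3 s[j]='b': π[3]=0 (border '')
j=4 s[j]='a': π[4]=1 (border 'a')
j=5 s[j]='a': π[5]=2 (border 'aa')
j=6 s[j]='a': k: 2→1; π[6]=2 (border 'aa')
j=7 s[j]='b': π[7]=3 (border 'aab')
j=8 s[j]='b': π[8]=4 (border 'aabb')
j=9 s[j]='b': k: 4→0; π[9]=0 (border '')
j=10 s[j]='a': π[10]=1 (border 'a')
j=11 s[j]='b': k: 1→0; π[11]=0 (border '')
j=12 s[j]='b': π[12]=0 (border '')
j=13 s[j]='b': π[13]=0 (border '')
j=14 s[j]='a': π[14]=1 (border 'a')
j=15 s[j]='a': π[15]=2 (border 'aa')
j=16 s[j]='b': π[16]=3 (border 'aab')

[0, 1, 0, 0, 1, 2, 2, 3, 4, 0, 1, 0, 0, 0, 1, 2, 3]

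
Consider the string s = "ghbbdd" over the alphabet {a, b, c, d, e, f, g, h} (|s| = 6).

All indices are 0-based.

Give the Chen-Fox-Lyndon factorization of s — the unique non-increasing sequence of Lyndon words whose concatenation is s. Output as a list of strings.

emit factor 1: 'gh' (i=0, period=2)
emit factor 2: 'bbdd' (i=2, period=4)

["gh", "bbdd"]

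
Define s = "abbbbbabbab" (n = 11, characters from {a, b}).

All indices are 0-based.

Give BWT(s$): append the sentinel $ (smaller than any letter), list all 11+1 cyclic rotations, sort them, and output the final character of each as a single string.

rank  rotation      last
    0  $abbbbbabbab  b
    1  ab$abbbbbabb  b
    2  abbab$abbbbb  b
    3  abbbbbabbab$  $
    4  b$abbbbbabba  a
    5  bab$abbbbbab  b
    6  babbab$abbbb  b
    7  bbab$abbbbba  a
    8  bbabbab$abbb  b
    9  bbbabbab$abb  b
   10  bbbbabbab$ab  b
   11  bbbbbabbab$a  a

bbb$abbabbba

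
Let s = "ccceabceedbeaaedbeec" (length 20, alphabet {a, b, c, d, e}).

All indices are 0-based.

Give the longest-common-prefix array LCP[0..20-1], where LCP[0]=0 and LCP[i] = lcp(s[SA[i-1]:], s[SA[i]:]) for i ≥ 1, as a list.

[0, 1, 1, 0, 1, 2, 0, 1, 2, 1, 2, 0, 3, 0, 2, 1, 1, 4, 1, 2]

sorted suffixes:
  #0 SA[0]=12  'aaedbeec'
  #1 SA[1]=4  'abceedbeaaedbeec'
  #2 SA[2]=13  'aedbeec'
  #3 SA[3]=5  'bceedbeaaedbeec'
  #4 SA[4]=10  'beaaedbeec'
  #5 SA[5]=16  'beec'
  #6 SA[6]=19  'c'
  #7 SA[7]=0  'ccceabceedbeaaedbeec'
  #8 SA[8]=1  'cceabceedbeaaedbeec'
  #9 SA[9]=2  'ceabceedbeaaedbeec'
  #10 SA[10]=6  'ceedbeaaedbeec'
  #11 SA[11]=9  'dbeaaedbeec'
  #12 SA[12]=15  'dbeec'
  #13 SA[13]=11  'eaaedbeec'
  #14 SA[14]=3  'eabceedbeaaedbeec'
  #15 SA[15]=18  'ec'
  #16 SA[16]=8  'edbeaaedbeec'
  #17 SA[17]=14  'edbeec'
  #18 SA[18]=17  'eec'
  #19 SA[19]=7  'eedbeaaedbeec'

SA = [12, 4, 13, 5, 10, 16, 19, 0, 1, 2, 6, 9, 15, 11, 3, 18, 8, 14, 17, 7]
i: (SA[i-1],SA[i]) lcp shared
  1: (12,4) 1 'a'
  2: (4,13) 1 'a'
  3: (13,5) 0 ''
  4: (5,10) 1 'b'
  5: (10,16) 2 'be'
  6: (16,19) 0 ''
  7: (19,0) 1 'c'
  8: (0,1) 2 'cc'
  9: (1,2) 1 'c'
  10: (2,6) 2 'ce'
  11: (6,9) 0 ''
  12: (9,15) 3 'dbe'
  13: (15,11) 0 ''
  14: (11,3) 2 'ea'
  15: (3,18) 1 'e'
  16: (18,8) 1 'e'
  17: (8,14) 4 'edbe'
  18: (14,17) 1 'e'
  19: (17,7) 2 'ee'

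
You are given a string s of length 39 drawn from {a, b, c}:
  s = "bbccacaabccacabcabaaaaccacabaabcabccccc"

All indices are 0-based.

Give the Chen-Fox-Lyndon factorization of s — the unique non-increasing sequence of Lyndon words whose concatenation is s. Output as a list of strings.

["bbcc", "ac", "aabccacabcab", "aaaaccacabaabcabccccc"]

emit factor 1: 'bbcc' (i=0, period=4)
emit factor 2: 'ac' (i=4, period=2)
emit factor 3: 'aabccacabcab' (i=6, period=12)
emit factor 4: 'aaaaccacabaabcabccccc' (i=18, period=21)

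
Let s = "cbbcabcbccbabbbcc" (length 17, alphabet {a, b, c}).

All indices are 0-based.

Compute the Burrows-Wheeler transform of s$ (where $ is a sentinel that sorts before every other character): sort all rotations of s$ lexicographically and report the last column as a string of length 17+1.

cbccacbbabccbc$bbb

rank  rotation            last
    0  $cbbcabcbccbabbbcc  c
    1  abbbcc$cbbcabcbccb  b
    2  abcbccbabbbcc$cbbc  c
    3  babbbcc$cbbcabcbcc  c
    4  bbbcc$cbbcabcbccba  a
    5  bbcabcbccbabbbcc$c  c
    6  bbcc$cbbcabcbccbab  b
    7  bcabcbccbabbbcc$cb  b
    8  bcbccbabbbcc$cbbca  a
    9  bcc$cbbcabcbccbabb  b
   10  bccbabbbcc$cbbcabc  c
   11  c$cbbcabcbccbabbbc  c
   12  cabcbccbabbbcc$cbb  b
   13  cbabbbcc$cbbcabcbc  c
   14  cbbcabcbccbabbbcc$  $
   15  cbccbabbbcc$cbbcab  b
   16  cc$cbbcabcbccbabbb  b
   17  ccbabbbcc$cbbcabcb  b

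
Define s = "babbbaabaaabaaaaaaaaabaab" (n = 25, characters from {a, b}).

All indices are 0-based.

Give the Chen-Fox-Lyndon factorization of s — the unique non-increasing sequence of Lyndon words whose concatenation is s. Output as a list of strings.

emit factor 1: 'b' (i=0, period=1)
emit factor 2: 'abbb' (i=1, period=4)
emit factor 3: 'aab' (i=5, period=3)
emit factor 4: 'aaab' (i=8, period=4)
emit factor 5: 'aaaaaaaaabaab' (i=12, period=13)

["b", "abbb", "aab", "aaab", "aaaaaaaaabaab"]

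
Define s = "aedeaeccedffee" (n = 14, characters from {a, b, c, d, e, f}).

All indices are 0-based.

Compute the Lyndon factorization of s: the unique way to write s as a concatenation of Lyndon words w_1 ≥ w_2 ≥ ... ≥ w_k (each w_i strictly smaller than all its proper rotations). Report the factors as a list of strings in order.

["aede", "aeccedffee"]

emit factor 1: 'aede' (i=0, period=4)
emit factor 2: 'aeccedffee' (i=4, period=10)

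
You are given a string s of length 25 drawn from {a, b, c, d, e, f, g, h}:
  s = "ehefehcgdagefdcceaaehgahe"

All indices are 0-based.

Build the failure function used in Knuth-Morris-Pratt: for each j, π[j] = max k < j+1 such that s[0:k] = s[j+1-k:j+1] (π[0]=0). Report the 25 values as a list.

[0, 0, 1, 0, 1, 2, 0, 0, 0, 0, 0, 1, 0, 0, 0, 0, 1, 0, 0, 1, 2, 0, 0, 0, 1]

π[0] = 0
j=1 s[j]='h': π[1]=0 (border '')
j=2 s[j]='e': π[2]=1 (border 'e')
j=3 s[j]='f': k: 1→0; π[3]=0 (border '')
j=4 s[j]='e': π[4]=1 (border 'e')
j=5 s[j]='h': π[5]=2 (border 'eh')
j=6 s[j]='c': k: 2→0; π[6]=0 (border '')
j=7 s[j]='g': π[7]=0 (border '')
j=8 s[j]='d': π[8]=0 (border '')
j=9 s[j]='a': π[9]=0 (border '')
j=10 s[j]='g': π[10]=0 (border '')
j=11 s[j]='e': π[11]=1 (border 'e')
j=12 s[j]='f': k: 1→0; π[12]=0 (border '')
j=13 s[j]='d': π[13]=0 (border '')
j=14 s[j]='c': π[14]=0 (border '')
j=15 s[j]='c': π[15]=0 (border '')
j=16 s[j]='e': π[16]=1 (border 'e')
j=17 s[j]='a': k: 1→0; π[17]=0 (border '')
j=18 s[j]='a': π[18]=0 (border '')
j=19 s[j]='e': π[19]=1 (border 'e')
j=20 s[j]='h': π[20]=2 (border 'eh')
j=21 s[j]='g': k: 2→0; π[21]=0 (border '')
j=22 s[j]='a': π[22]=0 (border '')
j=23 s[j]='h': π[23]=0 (border '')
j=24 s[j]='e': π[24]=1 (border 'e')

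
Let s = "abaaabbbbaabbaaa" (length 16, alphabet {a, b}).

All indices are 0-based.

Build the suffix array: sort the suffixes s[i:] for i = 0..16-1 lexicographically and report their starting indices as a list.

sorted suffixes:
  #0 SA[0]=15  'a'
  #1 SA[1]=14  'aa'
  #2 SA[2]=13  'aaa'
  #3 SA[3]=2  'aaabbbbaabbaaa'
  #4 SA[4]=9  'aabbaaa'
  #5 SA[5]=3  'aabbbbaabbaaa'
  #6 SA[6]=0  'abaaabbbbaabbaaa'
  #7 SA[7]=10  'abbaaa'
  #8 SA[8]=4  'abbbbaabbaaa'
  #9 SA[9]=12  'baaa'
  #10 SA[10]=1  'baaabbbbaabbaaa'
  #11 SA[11]=8  'baabbaaa'
  #12 SA[12]=11  'bbaaa'
  #13 SA[13]=7  'bbaabbaaa'
  #14 SA[14]=6  'bbbaabbaaa'
  #15 SA[15]=5  'bbbbaabbaaa'

[15, 14, 13, 2, 9, 3, 0, 10, 4, 12, 1, 8, 11, 7, 6, 5]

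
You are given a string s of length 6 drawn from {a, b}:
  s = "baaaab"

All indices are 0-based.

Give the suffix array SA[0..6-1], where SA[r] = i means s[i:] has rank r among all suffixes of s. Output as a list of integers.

rank | idx | suffix
   0 |   1 | aaaab
   1 |   2 | aaab
   2 |   3 | aab
   3 |   4 | ab
   4 |   5 | b
   5 |   0 | baaaab

[1, 2, 3, 4, 5, 0]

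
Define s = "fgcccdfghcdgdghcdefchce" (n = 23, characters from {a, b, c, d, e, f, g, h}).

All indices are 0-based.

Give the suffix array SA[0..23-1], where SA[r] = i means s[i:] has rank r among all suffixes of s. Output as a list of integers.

rank→(start, suffix):
  0 → (2, 'cccdfghcdgdghcdefchce')
  1 → (3, 'ccdfghcdgdghcdefchce')
  2 → (15, 'cdefchce')
  3 → (4, 'cdfghcdgdghcdefchce')
  4 → (9, 'cdgdghcdefchce')
  5 → (21, 'ce')
  6 → (19, 'chce')
  7 → (16, 'defchce')
  8 → (5, 'dfghcdgdghcdefchce')
  9 → (10, 'dgdghcdefchce')
  10 → (12, 'dghcdefchce')
  11 → (22, 'e')
  12 → (17, 'efchce')
  13 → (18, 'fchce')
  14 → (0, 'fgcccdfghcdgdghcdefchce')
  15 → (6, 'fghcdgdghcdefchce')
  16 → (1, 'gcccdfghcdgdghcdefchce')
  17 → (11, 'gdghcdefchce')
  18 → (13, 'ghcdefchce')
  19 → (7, 'ghcdgdghcdefchce')
  20 → (14, 'hcdefchce')
  21 → (8, 'hcdgdghcdefchce')
  22 → (20, 'hce')

[2, 3, 15, 4, 9, 21, 19, 16, 5, 10, 12, 22, 17, 18, 0, 6, 1, 11, 13, 7, 14, 8, 20]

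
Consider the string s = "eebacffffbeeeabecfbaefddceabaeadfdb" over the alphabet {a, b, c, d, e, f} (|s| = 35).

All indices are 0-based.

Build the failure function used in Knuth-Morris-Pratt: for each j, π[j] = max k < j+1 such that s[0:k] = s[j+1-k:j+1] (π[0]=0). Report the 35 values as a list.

π[0] = 0
j=1 s[j]='e': π[1]=1 (border 'e')
j=2 s[j]='b': k: 1→0; π[2]=0 (border '')
j=3 s[j]='a': π[3]=0 (border '')
j=4 s[j]='c': π[4]=0 (border '')
j=5 s[j]='f': π[5]=0 (border '')
j=6 s[j]='f': π[6]=0 (border '')
j=7 s[j]='f': π[7]=0 (border '')
j=8 s[j]='f': π[8]=0 (border '')
j=9 s[j]='b': π[9]=0 (border '')
j=10 s[j]='e': π[10]=1 (border 'e')
j=11 s[j]='e': π[11]=2 (border 'ee')
j=12 s[j]='e': k: 2→1; π[12]=2 (border 'ee')
j=13 s[j]='a': k: 2→1→0; π[13]=0 (border '')
j=14 s[j]='b': π[14]=0 (border '')
j=15 s[j]='e': π[15]=1 (border 'e')
j=16 s[j]='c': k: 1→0; π[16]=0 (border '')
j=17 s[j]='f': π[17]=0 (border '')
j=18 s[j]='b': π[18]=0 (border '')
j=19 s[j]='a': π[19]=0 (border '')
j=20 s[j]='e': π[20]=1 (border 'e')
j=21 s[j]='f': k: 1→0; π[21]=0 (border '')
j=22 s[j]='d': π[22]=0 (border '')
j=23 s[j]='d': π[23]=0 (border '')
j=24 s[j]='c': π[24]=0 (border '')
j=25 s[j]='e': π[25]=1 (border 'e')
j=26 s[j]='a': k: 1→0; π[26]=0 (border '')
j=27 s[j]='b': π[27]=0 (border '')
j=28 s[j]='a': π[28]=0 (border '')
j=29 s[j]='e': π[29]=1 (border 'e')
j=30 s[j]='a': k: 1→0; π[30]=0 (border '')
j=31 s[j]='d': π[31]=0 (border '')
j=32 s[j]='f': π[32]=0 (border '')
j=33 s[j]='d': π[33]=0 (border '')
j=34 s[j]='b': π[34]=0 (border '')

[0, 1, 0, 0, 0, 0, 0, 0, 0, 0, 1, 2, 2, 0, 0, 1, 0, 0, 0, 0, 1, 0, 0, 0, 0, 1, 0, 0, 0, 1, 0, 0, 0, 0, 0]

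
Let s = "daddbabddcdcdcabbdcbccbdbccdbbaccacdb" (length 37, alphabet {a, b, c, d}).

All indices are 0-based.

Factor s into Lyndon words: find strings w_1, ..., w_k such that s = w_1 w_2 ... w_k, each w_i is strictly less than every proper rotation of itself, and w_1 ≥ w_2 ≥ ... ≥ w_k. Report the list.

["d", "addb", "abddcdcdc", "abbdcbccbdbccdbbaccacdb"]

emit factor 1: 'd' (i=0, period=1)
emit factor 2: 'addb' (i=1, period=4)
emit factor 3: 'abddcdcdc' (i=5, period=9)
emit factor 4: 'abbdcbccbdbccdbbaccacdb' (i=14, period=23)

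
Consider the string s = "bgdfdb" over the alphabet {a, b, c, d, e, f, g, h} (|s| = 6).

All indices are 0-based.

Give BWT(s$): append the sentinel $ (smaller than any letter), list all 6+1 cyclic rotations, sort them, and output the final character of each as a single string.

rank  rotation last
    0  $bgdfdb  b
    1  b$bgdfd  d
    2  bgdfdb$  $
    3  db$bgdf  f
    4  dfdb$bg  g
    5  fdb$bgd  d
    6  gdfdb$b  b

bd$fgdb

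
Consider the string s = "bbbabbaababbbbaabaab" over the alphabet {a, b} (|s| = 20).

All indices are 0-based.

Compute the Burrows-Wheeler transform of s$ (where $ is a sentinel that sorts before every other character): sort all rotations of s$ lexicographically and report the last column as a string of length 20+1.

rank  rotation               last
    0  $bbbabbaababbbbaabaab  b
    1  aab$bbbabbaababbbbaab  b
    2  aabaab$bbbabbaababbbb  b
    3  aababbbbaabaab$bbbabb  b
    4  ab$bbbabbaababbbbaaba  a
    5  abaab$bbbabbaababbbba  a
    6  ababbbbaabaab$bbbabba  a
    7  abbaababbbbaabaab$bbb  b
    8  abbbbaabaab$bbbabbaab  b
    9  b$bbbabbaababbbbaabaa  a
   10  baab$bbbabbaababbbbaa  a
   11  baabaab$bbbabbaababbb  b
   12  baababbbbaabaab$bbbab  b
   13  babbaababbbbaabaab$bb  b
   14  babbbbaabaab$bbbabbaa  a
   15  bbaabaab$bbbabbaababb  b
   16  bbaababbbbaabaab$bbba  a
   17  bbabbaababbbbaabaab$b  b
   18  bbbaabaab$bbbabbaabab  b
   19  bbbabbaababbbbaabaab$  $
   20  bbbbaabaab$bbbabbaaba  a

bbbbaaabbaabbbababb$a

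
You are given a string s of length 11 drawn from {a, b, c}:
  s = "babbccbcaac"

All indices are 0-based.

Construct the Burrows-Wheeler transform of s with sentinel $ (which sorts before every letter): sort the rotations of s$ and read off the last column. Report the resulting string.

rank  rotation      last
    0  $babbccbcaac  c
    1  aac$babbccbc  c
    2  abbccbcaac$b  b
    3  ac$babbccbca  a
    4  babbccbcaac$  $
    5  bbccbcaac$ba  a
    6  bcaac$babbcc  c
    7  bccbcaac$bab  b
    8  c$babbccbcaa  a
    9  caac$babbccb  b
   10  cbcaac$babbc  c
   11  ccbcaac$babb  b

ccba$acbabcb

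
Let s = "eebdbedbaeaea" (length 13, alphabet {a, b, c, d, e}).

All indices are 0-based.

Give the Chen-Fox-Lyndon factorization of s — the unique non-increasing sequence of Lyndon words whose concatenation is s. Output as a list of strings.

emit factor 1: 'e' (i=0, period=1)
emit factor 2: 'e' (i=1, period=1)
emit factor 3: 'bdbed' (i=2, period=5)
emit factor 4: 'b' (i=7, period=1)
emit factor 5: 'ae' (i=8, period=2)
emit factor 6: 'ae' (i=10, period=2)
emit factor 7: 'a' (i=12, period=1)

["e", "e", "bdbed", "b", "ae", "ae", "a"]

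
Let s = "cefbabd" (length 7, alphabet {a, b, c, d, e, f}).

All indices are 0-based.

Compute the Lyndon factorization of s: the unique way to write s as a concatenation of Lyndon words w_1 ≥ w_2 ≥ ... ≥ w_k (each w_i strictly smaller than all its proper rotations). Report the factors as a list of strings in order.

emit factor 1: 'cef' (i=0, period=3)
emit factor 2: 'b' (i=3, period=1)
emit factor 3: 'abd' (i=4, period=3)

["cef", "b", "abd"]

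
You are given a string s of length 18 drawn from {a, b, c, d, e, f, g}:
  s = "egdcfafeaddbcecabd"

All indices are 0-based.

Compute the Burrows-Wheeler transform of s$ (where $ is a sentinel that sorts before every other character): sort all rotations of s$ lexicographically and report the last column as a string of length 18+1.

rank  rotation             last
    0  $egdcfafeaddbcecabd  d
    1  abd$egdcfafeaddbcec  c
    2  addbcecabd$egdcfafe  e
    3  afeaddbcecabd$egdcf  f
    4  bcecabd$egdcfafeadd  d
    5  bd$egdcfafeaddbceca  a
    6  cabd$egdcfafeaddbce  e
    7  cecabd$egdcfafeaddb  b
    8  cfafeaddbcecabd$egd  d
    9  d$egdcfafeaddbcecab  b
   10  dbcecabd$egdcfafead  d
   11  dcfafeaddbcecabd$eg  g
   12  ddbcecabd$egdcfafea  a
   13  eaddbcecabd$egdcfaf  f
   14  ecabd$egdcfafeaddbc  c
   15  egdcfafeaddbcecabd$  $
   16  fafeaddbcecabd$egdc  c
   17  feaddbcecabd$egdcfa  a
   18  gdcfafeaddbcecabd$e  e

dcefdaebdbdgafc$cae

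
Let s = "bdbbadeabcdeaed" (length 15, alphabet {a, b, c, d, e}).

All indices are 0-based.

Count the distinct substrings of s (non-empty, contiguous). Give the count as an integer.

sorted suffixes:
  #0 SA[0]=7  'abcdeaed'
  #1 SA[1]=4  'adeabcdeaed'
  #2 SA[2]=12  'aed'
  #3 SA[3]=3  'badeabcdeaed'
  #4 SA[4]=2  'bbadeabcdeaed'
  #5 SA[5]=8  'bcdeaed'
  #6 SA[6]=0  'bdbbadeabcdeaed'
  #7 SA[7]=9  'cdeaed'
  #8 SA[8]=14  'd'
  #9 SA[9]=1  'dbbadeabcdeaed'
  #10 SA[10]=5  'deabcdeaed'
  #11 SA[11]=10  'deaed'
  #12 SA[12]=6  'eabcdeaed'
  #13 SA[13]=11  'eaed'
  #14 SA[14]=13  'ed'

SA = [7, 4, 12, 3, 2, 8, 0, 9, 14, 1, 5, 10, 6, 11, 13]
[i] adj suffixes → lcp
  [1] 7/4 → 1 ('a')
  [2] 4/12 → 1 ('a')
  [3] 12/3 → 0 ('')
  [4] 3/2 → 1 ('b')
  [5] 2/8 → 1 ('b')
  [6] 8/0 → 1 ('b')
  [7] 0/9 → 0 ('')
  [8] 9/14 → 0 ('')
  [9] 14/1 → 1 ('d')
  [10] 1/5 → 1 ('d')
  [11] 5/10 → 3 ('dea')
  [12] 10/6 → 0 ('')
  [13] 6/11 → 2 ('ea')
  [14] 11/13 → 1 ('e')

n(n+1)/2 = 15·16/2 = 120
Σ LCP = 0 + 1 + 1 + 0 + 1 + 1 + 1 + 0 + 0 + 1 + 1 + 3 + 0 + 2 + 1 = 13
distinct = 120 − 13 = 107

107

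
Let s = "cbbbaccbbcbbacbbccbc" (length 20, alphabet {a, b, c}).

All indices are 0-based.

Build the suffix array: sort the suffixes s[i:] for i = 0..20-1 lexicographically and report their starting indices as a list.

[12, 4, 11, 3, 10, 2, 1, 7, 14, 18, 8, 15, 19, 9, 0, 6, 13, 17, 5, 16]

rank→(start, suffix):
  0 → (12, 'acbbccbc')
  1 → (4, 'accbbcbbacbbccbc')
  2 → (11, 'bacbbccbc')
  3 → (3, 'baccbbcbbacbbccbc')
  4 → (10, 'bbacbbccbc')
  5 → (2, 'bbaccbbcbbacbbccbc')
  6 → (1, 'bbbaccbbcbbacbbccbc')
  7 → (7, 'bbcbbacbbccbc')
  8 → (14, 'bbccbc')
  9 → (18, 'bc')
  10 → (8, 'bcbbacbbccbc')
  11 → (15, 'bccbc')
  12 → (19, 'c')
  13 → (9, 'cbbacbbccbc')
  14 → (0, 'cbbbaccbbcbbacbbccbc')
  15 → (6, 'cbbcbbacbbccbc')
  16 → (13, 'cbbccbc')
  17 → (17, 'cbc')
  18 → (5, 'ccbbcbbacbbccbc')
  19 → (16, 'ccbc')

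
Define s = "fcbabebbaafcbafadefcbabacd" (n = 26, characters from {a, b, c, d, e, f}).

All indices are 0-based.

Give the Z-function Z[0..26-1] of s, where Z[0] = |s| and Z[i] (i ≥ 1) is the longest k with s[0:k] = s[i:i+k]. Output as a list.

[26, 0, 0, 0, 0, 0, 0, 0, 0, 0, 4, 0, 0, 0, 1, 0, 0, 0, 5, 0, 0, 0, 0, 0, 0, 0]

Z[0]=26
i=1: fresh scan; Z[1]=0
i=2: fresh scan; Z[2]=0
i=3: fresh scan; Z[3]=0
i=4: fresh scan; Z[4]=0
i=5: fresh scan; Z[5]=0
i=6: fresh scan; Z[6]=0
i=7: fresh scan; Z[7]=0
i=8: fresh scan; Z[8]=0
i=9: fresh scan; Z[9]=0
i=10: fresh scan; Z[10]=4 grow→box=[10,14)
i=11: min(r-i=3, Z[1]=0)=0; Z[11]=0
i=12: min(r-i=2, Z[2]=0)=0; Z[12]=0
i=13: min(r-i=1, Z[3]=0)=0; Z[13]=0
i=14: fresh scan; Z[14]=1 grow→box=[14,15)
i=15: fresh scan; Z[15]=0
i=16: fresh scan; Z[16]=0
i=17: fresh scan; Z[17]=0
i=18: fresh scan; Z[18]=5 grow→box=[18,23)
i=19: min(r-i=4, Z[1]=0)=0; Z[19]=0
i=20: min(r-i=3, Z[2]=0)=0; Z[20]=0
i=21: min(r-i=2, Z[3]=0)=0; Z[21]=0
i=22: min(r-i=1, Z[4]=0)=0; Z[22]=0
i=23: fresh scan; Z[23]=0
i=24: fresh scan; Z[24]=0
i=25: fresh scan; Z[25]=0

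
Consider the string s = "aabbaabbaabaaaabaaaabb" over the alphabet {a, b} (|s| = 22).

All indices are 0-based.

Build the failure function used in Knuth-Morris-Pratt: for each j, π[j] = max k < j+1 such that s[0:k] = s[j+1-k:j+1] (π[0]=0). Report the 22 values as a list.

π[0] = 0
j=1 s[j]='a': π[1]=1 (border 'a')
j=2 s[j]='b': k: 1→0; π[2]=0 (border '')
j=3 s[j]='b': π[3]=0 (border '')
j=4 s[j]='a': π[4]=1 (border 'a')
j=5 s[j]='a': π[5]=2 (border 'aa')
j=6 s[j]='b': π[6]=3 (border 'aab')
j=7 s[j]='b': π[7]=4 (border 'aabb')
j=8 s[j]='a': π[8]=5 (border 'aabba')
j=9 s[j]='a': π[9]=6 (border 'aabbaa')
j=10 s[j]='b': π[10]=7 (border 'aabbaab')
j=11 s[j]='a': k: 7→3→0; π[11]=1 (border 'a')
j=12 s[j]='a': π[12]=2 (border 'aa')
j=13 s[j]='a': k: 2→1; π[13]=2 (border 'aa')
j=14 s[j]='a': k: 2→1; π[14]=2 (border 'aa')
j=15 s[j]='b': π[15]=3 (border 'aab')
j=16 s[j]='a': k: 3→0; π[16]=1 (border 'a')
j=17 s[j]='a': π[17]=2 (border 'aa')
j=18 s[j]='a': k: 2→1; π[18]=2 (border 'aa')
j=19 s[j]='a': k: 2→1; π[19]=2 (border 'aa')
j=20 s[j]='b': π[20]=3 (border 'aab')
j=21 s[j]='b': π[21]=4 (border 'aabb')

[0, 1, 0, 0, 1, 2, 3, 4, 5, 6, 7, 1, 2, 2, 2, 3, 1, 2, 2, 2, 3, 4]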